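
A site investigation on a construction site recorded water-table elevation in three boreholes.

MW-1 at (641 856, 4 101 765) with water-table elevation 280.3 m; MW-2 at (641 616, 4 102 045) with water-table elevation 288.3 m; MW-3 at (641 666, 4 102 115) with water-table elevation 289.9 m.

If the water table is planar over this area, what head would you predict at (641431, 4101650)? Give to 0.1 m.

Taking MW-1 as reference: MW-2−MW-1 = (-240, 280, +8.0); MW-3−MW-1 = (-190, 350, +9.6).
Solve a·Δx + b·Δy = Δh: det = (-240)·350 − (-190)·280 = -30800.
∂h/∂x = [(+8.0)·350 − (+9.6)·280] / -30800 = -0.003636
∂h/∂y = [(-240)·(+9.6) − (-190)·(+8.0)] / -30800 = +0.02545
h(641431, 4101650) = 280.3 + (-0.003636)·(-425) + (+0.02545)·(-115) = 280.3 +1.545 -2.927 = 278.918 m.

278.9 m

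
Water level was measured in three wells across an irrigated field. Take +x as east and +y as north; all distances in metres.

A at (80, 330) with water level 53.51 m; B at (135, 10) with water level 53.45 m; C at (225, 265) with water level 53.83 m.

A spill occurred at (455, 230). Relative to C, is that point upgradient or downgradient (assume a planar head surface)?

Differences from A: to B (Δx, Δy, Δh) = (55, -320, -0.06); to C = (145, -65, +0.32).
Determinant of the coordinate differences = 55·(-65) − 145·(-320) = 42825.
∂h/∂x = [(-0.06)·(-65) − (+0.32)·(-320)] / 42825 = +0.002482
∂h/∂y = [55·(+0.32) − 145·(-0.06)] / 42825 = +0.0006141
Head at (455, 230) = 53.51 + (+0.002482)·(375) + (+0.0006141)·(-100) = 54.38 m.
That is higher than the 53.83 m at C, so the point is upgradient.

upgradient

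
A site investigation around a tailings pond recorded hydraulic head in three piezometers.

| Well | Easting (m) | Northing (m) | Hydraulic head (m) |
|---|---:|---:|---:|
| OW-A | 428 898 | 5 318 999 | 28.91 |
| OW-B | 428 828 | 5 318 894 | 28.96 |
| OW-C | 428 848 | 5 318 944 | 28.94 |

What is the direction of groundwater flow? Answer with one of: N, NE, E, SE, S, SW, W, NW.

NE

Differences from OW-A: to OW-B (Δx, Δy, Δh) = (-70, -105, +0.05); to OW-C = (-50, -55, +0.03).
Determinant of the coordinate differences = (-70)·(-55) − (-50)·(-105) = -1400.
∂h/∂x = [(+0.05)·(-55) − (+0.03)·(-105)] / -1400 = -0.0002857
∂h/∂y = [(-70)·(+0.03) − (-50)·(+0.05)] / -1400 = -0.0002857
Flow = −∇h = (+0.0002857 east, +0.0002857 north), which points northeast.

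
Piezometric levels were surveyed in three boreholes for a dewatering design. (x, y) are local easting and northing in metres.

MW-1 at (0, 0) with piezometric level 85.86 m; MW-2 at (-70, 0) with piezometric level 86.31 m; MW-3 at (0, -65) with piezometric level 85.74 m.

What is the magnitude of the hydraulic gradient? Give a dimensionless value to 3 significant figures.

0.00669

∂h/∂x = (86.31 − 85.86) / (-70 − 0) = -0.006429
∂h/∂y = (85.74 − 85.86) / (-65 − 0) = +0.001846
|∇h| = √(-0.006429² + 0.001846²) = 0.006689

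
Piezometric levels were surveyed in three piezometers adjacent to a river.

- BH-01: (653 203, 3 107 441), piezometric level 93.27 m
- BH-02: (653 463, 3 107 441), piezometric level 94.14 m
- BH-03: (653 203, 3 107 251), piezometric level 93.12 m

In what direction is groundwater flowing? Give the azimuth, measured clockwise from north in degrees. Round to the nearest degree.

∂h/∂x = (94.14 − 93.27) / (653463 − 653203) = +0.003346
∂h/∂y = (93.12 − 93.27) / (3107251 − 3107441) = +0.0007895
Flow direction (−∇h) has components (-0.003346 E, -0.0007895 N).
Azimuth = atan2(E, N) = atan2(-0.003346, -0.0007895) = 256.7° ≈ 257°.

257°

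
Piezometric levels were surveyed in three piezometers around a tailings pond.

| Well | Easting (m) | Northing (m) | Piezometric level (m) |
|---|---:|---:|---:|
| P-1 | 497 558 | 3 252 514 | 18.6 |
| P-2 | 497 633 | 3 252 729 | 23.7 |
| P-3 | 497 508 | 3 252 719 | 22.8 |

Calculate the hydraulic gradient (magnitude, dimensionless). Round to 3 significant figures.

With h = a·x + b·y + c and P-1 as origin, the differences give:
  75·a + 215·b = +5.1
  (-50)·a + 205·b = +4.2
Eliminate b (×205 and ×215, subtract): 26125·a = 142.50 → a = ∂h/∂x = +0.005455
Back-substitute: b = ∂h/∂y = +0.02182.
|∇h| = √(0.005455² + 0.02182²) = 0.02249

0.0225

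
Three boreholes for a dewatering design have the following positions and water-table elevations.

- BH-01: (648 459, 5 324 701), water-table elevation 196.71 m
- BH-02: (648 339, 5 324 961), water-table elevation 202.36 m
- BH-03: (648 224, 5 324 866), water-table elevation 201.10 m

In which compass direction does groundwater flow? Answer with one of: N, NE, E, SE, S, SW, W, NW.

Three-point gradient (reference BH-01): Δ to BH-02 = (-120, 260, +5.65), Δ to BH-03 = (-235, 165, +4.39).
∂h/∂x = -0.005064, ∂h/∂y = +0.01939 (det = 41300).
Flow = −∇h = (+0.005064 east, -0.01939 north), which points south.

S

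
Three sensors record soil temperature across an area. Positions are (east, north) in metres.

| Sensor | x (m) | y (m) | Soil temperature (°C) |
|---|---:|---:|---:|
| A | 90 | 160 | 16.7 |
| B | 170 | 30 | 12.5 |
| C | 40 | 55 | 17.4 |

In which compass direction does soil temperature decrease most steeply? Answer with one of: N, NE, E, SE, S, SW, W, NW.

With T = a·x + b·y + c and A as origin, the differences give:
  80·a + (-130)·b = -4.2
  (-50)·a + (-105)·b = +0.7
Eliminate b (×(-105) and ×(-130), subtract): -14900·a = 532.00 → a = ∂T/∂x = -0.03570
Back-substitute: b = ∂T/∂y = +0.01034.
Steepest decrease is along −∇f = (+0.03570 E, -0.01034 N) → east.

E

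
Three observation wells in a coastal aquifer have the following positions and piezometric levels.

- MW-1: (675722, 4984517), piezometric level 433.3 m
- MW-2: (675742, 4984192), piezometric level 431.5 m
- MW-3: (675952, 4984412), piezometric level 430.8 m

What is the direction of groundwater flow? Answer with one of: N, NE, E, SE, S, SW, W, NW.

Taking MW-1 as reference: MW-2−MW-1 = (20, -325, -1.8); MW-3−MW-1 = (230, -105, -2.5).
Solve a·Δx + b·Δy = Δh: det = 20·(-105) − 230·(-325) = 72650.
∂h/∂x = [(-1.8)·(-105) − (-2.5)·(-325)] / 72650 = -0.008582
∂h/∂y = [20·(-2.5) − 230·(-1.8)] / 72650 = +0.005010
Flow = −∇h = (+0.008582 east, -0.005010 north), which points southeast.

SE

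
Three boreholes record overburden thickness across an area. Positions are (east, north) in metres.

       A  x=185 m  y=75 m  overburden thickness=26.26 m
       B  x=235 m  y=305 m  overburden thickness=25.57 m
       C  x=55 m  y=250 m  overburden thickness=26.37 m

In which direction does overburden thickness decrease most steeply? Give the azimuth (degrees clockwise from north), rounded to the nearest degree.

With d = a·x + b·y + c and A as origin, the differences give:
  50·a + 230·b = -0.69
  (-130)·a + 175·b = +0.11
Eliminate b (×175 and ×230, subtract): 38650·a = -146.050 → a = ∂d/∂x = -0.003779
Back-substitute: b = ∂d/∂y = -0.002179.
Steepest decrease is along −∇f: components (+0.003779 E, +0.002179 N).
Azimuth = atan2(+0.003779, +0.002179) = 60.0° ≈ 060°.

060°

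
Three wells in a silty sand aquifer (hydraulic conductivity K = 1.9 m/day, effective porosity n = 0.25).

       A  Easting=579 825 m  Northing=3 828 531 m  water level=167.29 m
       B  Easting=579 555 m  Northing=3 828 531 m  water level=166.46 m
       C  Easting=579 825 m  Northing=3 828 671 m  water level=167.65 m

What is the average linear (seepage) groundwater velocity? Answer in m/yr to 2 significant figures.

11 m/yr

∂h/∂x = (166.46 − 167.29) / (579555 − 579825) = +0.003074
∂h/∂y = (167.65 − 167.29) / (3828671 − 3828531) = +0.002571
|∇h| = √(0.003074² + 0.002571²) = 0.004007
Seepage velocity v = K·i/n = 1.9 × 0.004007 / 0.25 = 0.03045 m/day = 11.12 m/yr.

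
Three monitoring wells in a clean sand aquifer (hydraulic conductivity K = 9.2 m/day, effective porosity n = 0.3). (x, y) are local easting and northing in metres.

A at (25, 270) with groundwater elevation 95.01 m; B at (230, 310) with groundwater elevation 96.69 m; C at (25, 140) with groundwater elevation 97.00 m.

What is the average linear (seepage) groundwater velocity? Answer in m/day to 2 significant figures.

Taking A as reference: B−A = (205, 40, +1.68); C−A = (0, -130, +1.99).
Determinant of the coordinate differences = 205·(-130) − 0·40 = -26650.
∂h/∂x = [(+1.68)·(-130) − (+1.99)·40] / -26650 = +0.01118
∂h/∂y = [205·(+1.99) − 0·(+1.68)] / -26650 = -0.01531
|∇h| = √(0.01118² + -0.01531²) = 0.01896
Seepage velocity v = K·i/n = 9.2 × 0.01896 / 0.3 = 0.5814 m/day.

0.58 m/day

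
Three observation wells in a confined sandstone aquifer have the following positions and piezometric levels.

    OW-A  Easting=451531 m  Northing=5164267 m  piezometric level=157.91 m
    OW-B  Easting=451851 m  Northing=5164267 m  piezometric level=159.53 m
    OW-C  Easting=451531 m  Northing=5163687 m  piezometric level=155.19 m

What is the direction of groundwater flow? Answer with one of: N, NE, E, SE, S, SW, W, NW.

∂h/∂x = (159.53 − 157.91) / (451851 − 451531) = +0.005063
∂h/∂y = (155.19 − 157.91) / (5163687 − 5164267) = +0.004690
Flow = −∇h = (-0.005063 east, -0.004690 north), which points southwest.

SW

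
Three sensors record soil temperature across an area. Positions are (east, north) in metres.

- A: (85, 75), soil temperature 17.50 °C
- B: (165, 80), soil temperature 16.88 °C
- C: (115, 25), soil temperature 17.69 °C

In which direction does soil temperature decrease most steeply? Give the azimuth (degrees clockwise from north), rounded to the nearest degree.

042°

Differences from A: to B (Δx, Δy, Δh) = (80, 5, -0.62); to C = (30, -50, +0.19).
Determinant of the coordinate differences = 80·(-50) − 30·5 = -4150.
∂T/∂x = [(-0.62)·(-50) − (+0.19)·5] / -4150 = -0.007241
∂T/∂y = [80·(+0.19) − 30·(-0.62)] / -4150 = -0.008145
Steepest decrease is along −∇f: components (+0.007241 E, +0.008145 N).
Azimuth = atan2(+0.007241, +0.008145) = 41.6° ≈ 042°.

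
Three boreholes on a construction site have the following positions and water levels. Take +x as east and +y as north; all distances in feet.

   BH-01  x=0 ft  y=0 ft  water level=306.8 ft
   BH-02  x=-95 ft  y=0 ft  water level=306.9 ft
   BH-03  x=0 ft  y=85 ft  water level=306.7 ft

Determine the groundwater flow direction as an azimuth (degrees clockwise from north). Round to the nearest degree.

042°

∂h/∂x = (306.9 − 306.8) / (-95 − 0) = -0.001053
∂h/∂y = (306.7 − 306.8) / (85 − 0) = -0.001176
Flow direction (−∇h) has components (+0.001053 E, +0.001176 N).
Azimuth = atan2(E, N) = atan2(+0.001053, +0.001176) = 41.8° ≈ 042°.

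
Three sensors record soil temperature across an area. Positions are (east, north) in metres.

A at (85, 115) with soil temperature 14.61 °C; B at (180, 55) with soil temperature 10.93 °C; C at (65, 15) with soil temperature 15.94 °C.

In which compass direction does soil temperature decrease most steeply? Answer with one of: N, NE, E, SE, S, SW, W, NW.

Taking A as reference: B−A = (95, -60, -3.68); C−A = (-20, -100, +1.33).
Determinant of the coordinate differences = 95·(-100) − (-20)·(-60) = -10700.
∂T/∂x = [(-3.68)·(-100) − (+1.33)·(-60)] / -10700 = -0.04185
∂T/∂y = [95·(+1.33) − (-20)·(-3.68)] / -10700 = -0.004930
Steepest decrease is along −∇f = (+0.04185 E, +0.004930 N) → east.

E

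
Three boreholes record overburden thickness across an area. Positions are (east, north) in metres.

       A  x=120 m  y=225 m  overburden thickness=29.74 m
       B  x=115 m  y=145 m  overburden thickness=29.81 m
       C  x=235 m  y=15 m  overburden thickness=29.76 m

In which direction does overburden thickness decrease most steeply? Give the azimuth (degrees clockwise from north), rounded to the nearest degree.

058°

Differences from A: to B (Δx, Δy, Δh) = (-5, -80, +0.07); to C = (115, -210, +0.02).
Determinant of the coordinate differences = (-5)·(-210) − 115·(-80) = 10250.
∂d/∂x = [(+0.07)·(-210) − (+0.02)·(-80)] / 10250 = -0.001278
∂d/∂y = [(-5)·(+0.02) − 115·(+0.07)] / 10250 = -0.0007951
Steepest decrease is along −∇f: components (+0.001278 E, +0.0007951 N).
Azimuth = atan2(+0.001278, +0.0007951) = 58.1° ≈ 058°.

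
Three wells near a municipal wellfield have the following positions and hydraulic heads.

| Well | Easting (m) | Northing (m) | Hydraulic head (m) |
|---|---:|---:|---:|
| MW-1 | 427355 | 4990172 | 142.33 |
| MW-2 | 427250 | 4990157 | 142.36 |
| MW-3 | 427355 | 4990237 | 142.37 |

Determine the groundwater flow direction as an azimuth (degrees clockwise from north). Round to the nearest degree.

With h = a·x + b·y + c and MW-1 as origin, the differences give:
  (-105)·a + (-15)·b = +0.03
  0·a + 65·b = +0.04
Eliminate b (×65 and ×(-15), subtract): -6825·a = 2.550 → a = ∂h/∂x = -0.0003736
Back-substitute: b = ∂h/∂y = +0.0006154.
Flow direction (−∇h) has components (+0.0003736 E, -0.0006154 N).
Azimuth = atan2(E, N) = atan2(+0.0003736, -0.0006154) = 148.7° ≈ 149°.

149°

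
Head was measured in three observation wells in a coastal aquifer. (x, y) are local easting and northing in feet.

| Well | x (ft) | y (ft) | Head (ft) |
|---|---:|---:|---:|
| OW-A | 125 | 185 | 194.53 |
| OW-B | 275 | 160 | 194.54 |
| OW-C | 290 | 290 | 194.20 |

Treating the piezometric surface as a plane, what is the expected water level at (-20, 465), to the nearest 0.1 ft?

193.9 ft

With h = a·x + b·y + c and OW-A as origin, the differences give:
  150·a + (-25)·b = +0.01
  165·a + 105·b = -0.33
Eliminate b (×105 and ×(-25), subtract): 19875·a = -7.200 → a = ∂h/∂x = -0.0003623
Back-substitute: b = ∂h/∂y = -0.002574.
h(-20, 465) = 194.53 + (-0.0003623)·(-145) + (-0.002574)·(280) = 194.53 +0.053 -0.721 = 193.862 ft.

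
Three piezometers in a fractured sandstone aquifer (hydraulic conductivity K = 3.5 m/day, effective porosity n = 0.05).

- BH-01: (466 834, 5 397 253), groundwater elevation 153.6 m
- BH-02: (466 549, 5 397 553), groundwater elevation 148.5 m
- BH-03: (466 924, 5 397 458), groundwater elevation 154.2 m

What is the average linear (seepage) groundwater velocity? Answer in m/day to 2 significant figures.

1.0 m/day

With h = a·x + b·y + c and BH-01 as origin, the differences give:
  (-285)·a + 300·b = -5.1
  90·a + 205·b = +0.6
Eliminate b (×205 and ×300, subtract): -85425·a = -1225.50 → a = ∂h/∂x = +0.01435
Back-substitute: b = ∂h/∂y = -0.003371.
|∇h| = √(0.01435² + -0.003371²) = 0.01474
Seepage velocity v = K·i/n = 3.5 × 0.01474 / 0.05 = 1.032 m/day.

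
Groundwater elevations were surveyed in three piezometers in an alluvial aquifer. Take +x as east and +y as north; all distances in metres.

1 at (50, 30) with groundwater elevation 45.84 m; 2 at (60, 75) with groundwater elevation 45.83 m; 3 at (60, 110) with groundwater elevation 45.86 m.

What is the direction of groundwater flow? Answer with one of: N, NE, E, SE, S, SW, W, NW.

Differences from 1: to 2 (Δx, Δy, Δh) = (10, 45, -0.01); to 3 = (10, 80, +0.02).
Solve a·Δx + b·Δy = Δh: det = 10·80 − 10·45 = 350.
∂h/∂x = [(-0.01)·80 − (+0.02)·45] / 350 = -0.004857
∂h/∂y = [10·(+0.02) − 10·(-0.01)] / 350 = +0.0008571
Flow = −∇h = (+0.004857 east, -0.0008571 north), which points east.

E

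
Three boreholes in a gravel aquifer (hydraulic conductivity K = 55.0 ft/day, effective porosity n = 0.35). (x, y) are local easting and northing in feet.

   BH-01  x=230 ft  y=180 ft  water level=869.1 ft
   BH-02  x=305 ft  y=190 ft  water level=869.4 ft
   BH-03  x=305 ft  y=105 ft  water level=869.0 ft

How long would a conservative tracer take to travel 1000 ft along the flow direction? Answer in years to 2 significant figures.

3.0 years

Differences from BH-01: to BH-02 (Δx, Δy, Δh) = (75, 10, +0.3); to BH-03 = (75, -75, -0.1).
Determinant of the coordinate differences = 75·(-75) − 75·10 = -6375.
∂h/∂x = [(+0.3)·(-75) − (-0.1)·10] / -6375 = +0.003373
∂h/∂y = [75·(-0.1) − 75·(+0.3)] / -6375 = +0.004706
|∇h| = √(0.003373² + 0.004706²) = 0.00579
Seepage velocity v = K·i/n = 55.0 × 0.00579 / 0.35 = 0.9099 ft/day.
t = 1000 / 0.9099 = 1099 days = 3.01 years.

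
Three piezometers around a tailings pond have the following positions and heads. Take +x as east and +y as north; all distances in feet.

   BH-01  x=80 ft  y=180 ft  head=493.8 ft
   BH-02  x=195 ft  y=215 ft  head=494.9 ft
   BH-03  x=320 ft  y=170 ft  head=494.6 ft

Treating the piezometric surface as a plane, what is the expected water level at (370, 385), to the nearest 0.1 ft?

Three-point gradient (reference BH-01): Δ to BH-02 = (115, 35, +1.1), Δ to BH-03 = (240, -10, +0.8).
∂h/∂x = +0.004084, ∂h/∂y = +0.01801 (det = -9550).
h(370, 385) = 493.8 + (+0.004084)·(290) + (+0.01801)·(205) = 493.8 +1.184 +3.692 = 498.676 ft.

498.7 ft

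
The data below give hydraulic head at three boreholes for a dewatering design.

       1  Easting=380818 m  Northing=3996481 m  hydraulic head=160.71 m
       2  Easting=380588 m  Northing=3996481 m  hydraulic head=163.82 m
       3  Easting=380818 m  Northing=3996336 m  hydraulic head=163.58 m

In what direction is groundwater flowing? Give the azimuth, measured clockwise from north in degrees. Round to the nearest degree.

034°

∂h/∂x = (163.82 − 160.71) / (380588 − 380818) = -0.01352
∂h/∂y = (163.58 − 160.71) / (3996336 − 3996481) = -0.01979
Flow direction (−∇h) has components (+0.01352 E, +0.01979 N).
Azimuth = atan2(E, N) = atan2(+0.01352, +0.01979) = 34.3° ≈ 034°.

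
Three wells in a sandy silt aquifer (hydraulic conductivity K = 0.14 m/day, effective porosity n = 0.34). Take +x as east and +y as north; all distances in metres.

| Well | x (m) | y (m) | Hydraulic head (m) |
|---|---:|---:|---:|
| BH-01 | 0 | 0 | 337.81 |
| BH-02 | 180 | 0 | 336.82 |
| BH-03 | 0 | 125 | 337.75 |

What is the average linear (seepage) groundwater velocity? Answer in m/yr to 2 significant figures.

0.83 m/yr

∂h/∂x = (336.82 − 337.81) / (180 − 0) = -0.005500
∂h/∂y = (337.75 − 337.81) / (125 − 0) = -0.0004800
|∇h| = √(-0.005500² + -0.0004800²) = 0.005521
Seepage velocity v = K·i/n = 0.14 × 0.005521 / 0.34 = 0.002273 m/day = 0.8302 m/yr.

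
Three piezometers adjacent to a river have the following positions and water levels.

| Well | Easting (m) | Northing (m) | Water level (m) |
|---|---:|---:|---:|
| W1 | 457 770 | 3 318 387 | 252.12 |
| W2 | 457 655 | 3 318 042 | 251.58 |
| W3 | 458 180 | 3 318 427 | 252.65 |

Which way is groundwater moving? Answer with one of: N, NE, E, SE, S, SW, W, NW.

SW

Differences from W1: to W2 (Δx, Δy, Δh) = (-115, -345, -0.54); to W3 = (410, 40, +0.53).
Solve a·Δx + b·Δy = Δh: det = (-115)·40 − 410·(-345) = 136850.
∂h/∂x = [(-0.54)·40 − (+0.53)·(-345)] / 136850 = +0.001178
∂h/∂y = [(-115)·(+0.53) − 410·(-0.54)] / 136850 = +0.001172
Flow = −∇h = (-0.001178 east, -0.001172 north), which points southwest.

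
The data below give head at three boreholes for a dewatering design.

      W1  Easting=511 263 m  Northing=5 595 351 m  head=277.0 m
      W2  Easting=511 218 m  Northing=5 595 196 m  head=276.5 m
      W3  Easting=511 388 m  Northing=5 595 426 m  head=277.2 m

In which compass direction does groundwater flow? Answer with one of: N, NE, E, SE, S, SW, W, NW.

Differences from W1: to W2 (Δx, Δy, Δh) = (-45, -155, -0.5); to W3 = (125, 75, +0.2).
Determinant of the coordinate differences = (-45)·75 − 125·(-155) = 16000.
∂h/∂x = [(-0.5)·75 − (+0.2)·(-155)] / 16000 = -0.0004063
∂h/∂y = [(-45)·(+0.2) − 125·(-0.5)] / 16000 = +0.003344
Flow = −∇h = (+0.0004063 east, -0.003344 north), which points south.

S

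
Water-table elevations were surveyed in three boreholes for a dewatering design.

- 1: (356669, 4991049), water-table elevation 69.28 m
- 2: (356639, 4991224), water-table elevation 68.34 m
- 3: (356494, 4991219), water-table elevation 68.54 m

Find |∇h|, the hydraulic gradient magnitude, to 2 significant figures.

Differences from 1: to 2 (Δx, Δy, Δh) = (-30, 175, -0.94); to 3 = (-175, 170, -0.74).
Solve a·Δx + b·Δy = Δh: det = (-30)·170 − (-175)·175 = 25525.
∂h/∂x = [(-0.94)·170 − (-0.74)·175] / 25525 = -0.001187
∂h/∂y = [(-30)·(-0.74) − (-175)·(-0.94)] / 25525 = -0.005575
|∇h| = √(-0.001187² + -0.005575²) = 0.0057

0.0057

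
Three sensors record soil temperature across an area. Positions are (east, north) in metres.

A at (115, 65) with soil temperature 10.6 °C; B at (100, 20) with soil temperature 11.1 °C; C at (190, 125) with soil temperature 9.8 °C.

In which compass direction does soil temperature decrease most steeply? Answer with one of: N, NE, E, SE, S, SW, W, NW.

N

Taking A as reference: B−A = (-15, -45, +0.5); C−A = (75, 60, -0.8).
Solve a·Δx + b·Δy = ΔT: det = (-15)·60 − 75·(-45) = 2475.
∂T/∂x = [(+0.5)·60 − (-0.8)·(-45)] / 2475 = -0.002424
∂T/∂y = [(-15)·(-0.8) − 75·(+0.5)] / 2475 = -0.01030
Steepest decrease is along −∇f = (+0.002424 E, +0.01030 N) → north.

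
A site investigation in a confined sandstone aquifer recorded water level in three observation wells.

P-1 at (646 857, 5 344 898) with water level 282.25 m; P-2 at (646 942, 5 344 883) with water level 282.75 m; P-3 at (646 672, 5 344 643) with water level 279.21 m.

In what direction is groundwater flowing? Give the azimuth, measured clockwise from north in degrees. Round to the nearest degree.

226°

With h = a·x + b·y + c and P-1 as origin, the differences give:
  85·a + (-15)·b = +0.50
  (-185)·a + (-255)·b = -3.04
Eliminate b (×(-255) and ×(-15), subtract): -24450·a = -173.100 → a = ∂h/∂x = +0.007080
Back-substitute: b = ∂h/∂y = +0.006785.
Flow direction (−∇h) has components (-0.007080 E, -0.006785 N).
Azimuth = atan2(E, N) = atan2(-0.007080, -0.006785) = 226.2° ≈ 226°.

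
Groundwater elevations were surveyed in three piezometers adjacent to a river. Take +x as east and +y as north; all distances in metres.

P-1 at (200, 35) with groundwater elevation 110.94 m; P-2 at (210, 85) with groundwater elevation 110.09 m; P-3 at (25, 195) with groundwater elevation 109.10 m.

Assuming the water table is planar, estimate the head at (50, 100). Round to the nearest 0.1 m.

Taking P-1 as reference: P-2−P-1 = (10, 50, -0.85); P-3−P-1 = (-175, 160, -1.84).
Solve a·Δx + b·Δy = Δh: det = 10·160 − (-175)·50 = 10350.
∂h/∂x = [(-0.85)·160 − (-1.84)·50] / 10350 = -0.004251
∂h/∂y = [10·(-1.84) − (-175)·(-0.85)] / 10350 = -0.01615
h(50, 100) = 110.94 + (-0.004251)·(-150) + (-0.01615)·(65) = 110.94 +0.638 -1.050 = 110.528 m.

110.5 m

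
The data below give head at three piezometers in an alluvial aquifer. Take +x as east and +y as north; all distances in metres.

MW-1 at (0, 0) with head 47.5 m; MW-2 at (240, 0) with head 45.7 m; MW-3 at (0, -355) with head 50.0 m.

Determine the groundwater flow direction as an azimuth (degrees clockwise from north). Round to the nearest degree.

∂h/∂x = (45.7 − 47.5) / (240 − 0) = -0.007500
∂h/∂y = (50.0 − 47.5) / (-355 − 0) = -0.007042
Flow direction (−∇h) has components (+0.007500 E, +0.007042 N).
Azimuth = atan2(E, N) = atan2(+0.007500, +0.007042) = 46.8° ≈ 047°.

047°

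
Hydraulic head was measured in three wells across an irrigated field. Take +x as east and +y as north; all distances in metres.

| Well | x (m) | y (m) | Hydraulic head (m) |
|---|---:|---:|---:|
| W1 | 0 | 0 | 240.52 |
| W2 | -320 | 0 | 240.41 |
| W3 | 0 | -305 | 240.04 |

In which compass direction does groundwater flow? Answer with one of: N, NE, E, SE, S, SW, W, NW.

∂h/∂x = (240.41 − 240.52) / (-320 − 0) = +0.0003438
∂h/∂y = (240.04 − 240.52) / (-305 − 0) = +0.001574
Flow = −∇h = (-0.0003438 east, -0.001574 north), which points south.

S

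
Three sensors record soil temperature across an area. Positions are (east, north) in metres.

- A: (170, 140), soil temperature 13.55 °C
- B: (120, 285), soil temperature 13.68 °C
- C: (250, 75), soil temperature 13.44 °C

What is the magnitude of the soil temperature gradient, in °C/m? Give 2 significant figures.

Differences from A: to B (Δx, Δy, Δh) = (-50, 145, +0.13); to C = (80, -65, -0.11).
Determinant of the coordinate differences = (-50)·(-65) − 80·145 = -8350.
∂T/∂x = [(+0.13)·(-65) − (-0.11)·145] / -8350 = -0.0008982
∂T/∂y = [(-50)·(-0.11) − 80·(+0.13)] / -8350 = +0.0005868
|∇f| = √(-0.0008982² + 0.0005868²) = 0.001073 °C/m

0.0011 °C/m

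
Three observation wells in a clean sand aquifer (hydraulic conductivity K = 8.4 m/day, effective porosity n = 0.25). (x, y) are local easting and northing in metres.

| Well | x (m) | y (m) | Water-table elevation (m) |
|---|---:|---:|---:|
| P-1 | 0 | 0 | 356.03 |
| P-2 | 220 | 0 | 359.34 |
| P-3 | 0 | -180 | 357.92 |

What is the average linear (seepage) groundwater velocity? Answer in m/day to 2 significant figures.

∂h/∂x = (359.34 − 356.03) / (220 − 0) = +0.01505
∂h/∂y = (357.92 − 356.03) / (-180 − 0) = -0.01050
|∇h| = √(0.01505² + -0.01050²) = 0.01835
Seepage velocity v = K·i/n = 8.4 × 0.01835 / 0.25 = 0.6166 m/day.

0.62 m/day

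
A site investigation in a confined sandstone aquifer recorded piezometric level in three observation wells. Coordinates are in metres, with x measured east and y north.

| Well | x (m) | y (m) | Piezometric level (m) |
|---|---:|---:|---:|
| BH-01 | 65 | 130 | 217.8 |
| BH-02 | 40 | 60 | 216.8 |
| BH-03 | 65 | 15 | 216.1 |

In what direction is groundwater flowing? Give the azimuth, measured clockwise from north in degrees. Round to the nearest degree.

175°

Differences from BH-01: to BH-02 (Δx, Δy, Δh) = (-25, -70, -1.0); to BH-03 = (0, -115, -1.7).
Determinant of the coordinate differences = (-25)·(-115) − 0·(-70) = 2875.
∂h/∂x = [(-1.0)·(-115) − (-1.7)·(-70)] / 2875 = -0.001391
∂h/∂y = [(-25)·(-1.7) − 0·(-1.0)] / 2875 = +0.01478
Flow direction (−∇h) has components (+0.001391 E, -0.01478 N).
Azimuth = atan2(E, N) = atan2(+0.001391, -0.01478) = 174.6° ≈ 175°.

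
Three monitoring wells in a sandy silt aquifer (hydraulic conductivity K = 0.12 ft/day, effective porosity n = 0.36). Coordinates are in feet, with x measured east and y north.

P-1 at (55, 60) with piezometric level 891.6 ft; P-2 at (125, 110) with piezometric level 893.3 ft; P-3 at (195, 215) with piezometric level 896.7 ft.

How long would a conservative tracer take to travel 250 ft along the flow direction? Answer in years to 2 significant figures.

66 years

Taking P-1 as reference: P-2−P-1 = (70, 50, +1.7); P-3−P-1 = (140, 155, +5.1).
Solve a·Δx + b·Δy = Δh: det = 70·155 − 140·50 = 3850.
∂h/∂x = [(+1.7)·155 − (+5.1)·50] / 3850 = +0.002208
∂h/∂y = [70·(+5.1) − 140·(+1.7)] / 3850 = +0.03091
|∇h| = √(0.002208² + 0.03091²) = 0.03099
Seepage velocity v = K·i/n = 0.12 × 0.03099 / 0.36 = 0.01033 ft/day.
t = 250 / 0.01033 = 2.42e+04 days = 66.3 years.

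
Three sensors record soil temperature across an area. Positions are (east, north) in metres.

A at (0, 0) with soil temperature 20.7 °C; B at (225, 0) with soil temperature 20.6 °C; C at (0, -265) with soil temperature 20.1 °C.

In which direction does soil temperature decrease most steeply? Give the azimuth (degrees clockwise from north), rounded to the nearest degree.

∂T/∂x = (20.6 − 20.7) / (225 − 0) = -0.0004444
∂T/∂y = (20.1 − 20.7) / (-265 − 0) = +0.002264
Steepest decrease is along −∇f: components (+0.0004444 E, -0.002264 N).
Azimuth = atan2(+0.0004444, -0.002264) = 168.9° ≈ 169°.

169°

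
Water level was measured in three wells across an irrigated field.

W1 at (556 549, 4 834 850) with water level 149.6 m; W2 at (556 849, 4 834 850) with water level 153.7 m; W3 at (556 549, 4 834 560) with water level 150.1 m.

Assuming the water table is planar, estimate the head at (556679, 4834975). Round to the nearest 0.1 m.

151.2 m

∂h/∂x = (153.7 − 149.6) / (556849 − 556549) = +0.01367
∂h/∂y = (150.1 − 149.6) / (4834560 − 4834850) = -0.001724
h(556679, 4834975) = 149.6 + (+0.01367)·(130) + (-0.001724)·(125) = 149.6 +1.777 -0.216 = 151.161 m.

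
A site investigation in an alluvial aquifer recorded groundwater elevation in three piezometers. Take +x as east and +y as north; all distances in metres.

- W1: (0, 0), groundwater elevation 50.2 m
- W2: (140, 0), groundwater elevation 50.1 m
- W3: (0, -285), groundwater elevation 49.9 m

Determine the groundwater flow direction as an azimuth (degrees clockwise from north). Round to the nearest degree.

146°

∂h/∂x = (50.1 − 50.2) / (140 − 0) = -0.0007143
∂h/∂y = (49.9 − 50.2) / (-285 − 0) = +0.001053
Flow direction (−∇h) has components (+0.0007143 E, -0.001053 N).
Azimuth = atan2(E, N) = atan2(+0.0007143, -0.001053) = 145.8° ≈ 146°.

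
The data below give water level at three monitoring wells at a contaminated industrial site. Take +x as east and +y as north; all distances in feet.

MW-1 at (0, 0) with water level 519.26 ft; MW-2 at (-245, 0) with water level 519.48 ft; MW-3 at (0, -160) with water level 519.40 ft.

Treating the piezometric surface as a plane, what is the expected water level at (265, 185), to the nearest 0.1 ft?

518.9 ft

∂h/∂x = (519.48 − 519.26) / (-245 − 0) = -0.0008980
∂h/∂y = (519.40 − 519.26) / (-160 − 0) = -0.0008750
h(265, 185) = 519.26 + (-0.0008980)·(265) + (-0.0008750)·(185) = 519.26 -0.238 -0.162 = 518.860 ft.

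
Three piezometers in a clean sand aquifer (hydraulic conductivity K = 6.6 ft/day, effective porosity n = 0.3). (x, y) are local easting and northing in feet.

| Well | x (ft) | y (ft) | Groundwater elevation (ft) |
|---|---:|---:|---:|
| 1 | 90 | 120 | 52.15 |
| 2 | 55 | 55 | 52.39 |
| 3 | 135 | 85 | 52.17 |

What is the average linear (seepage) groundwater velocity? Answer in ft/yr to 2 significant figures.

Taking 1 as reference: 2−1 = (-35, -65, +0.24); 3−1 = (45, -35, +0.02).
Solve a·Δx + b·Δy = Δh: det = (-35)·(-35) − 45·(-65) = 4150.
∂h/∂x = [(+0.24)·(-35) − (+0.02)·(-65)] / 4150 = -0.001711
∂h/∂y = [(-35)·(+0.02) − 45·(+0.24)] / 4150 = -0.002771
|∇h| = √(-0.001711² + -0.002771²) = 0.003257
Seepage velocity v = K·i/n = 6.6 × 0.003257 / 0.3 = 0.07165 ft/day = 26.17 ft/yr.

26 ft/yr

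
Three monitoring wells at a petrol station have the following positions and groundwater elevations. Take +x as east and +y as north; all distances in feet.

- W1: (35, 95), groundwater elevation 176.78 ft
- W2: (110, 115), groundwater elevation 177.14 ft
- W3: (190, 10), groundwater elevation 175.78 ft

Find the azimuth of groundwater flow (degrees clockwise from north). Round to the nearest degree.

Differences from W1: to W2 (Δx, Δy, Δh) = (75, 20, +0.36); to W3 = (155, -85, -1.00).
Solve a·Δx + b·Δy = Δh: det = 75·(-85) − 155·20 = -9475.
∂h/∂x = [(+0.36)·(-85) − (-1.00)·20] / -9475 = +0.001119
∂h/∂y = [75·(-1.00) − 155·(+0.36)] / -9475 = +0.01380
Flow direction (−∇h) has components (-0.001119 E, -0.01380 N).
Azimuth = atan2(E, N) = atan2(-0.001119, -0.01380) = 184.6° ≈ 185°.

185°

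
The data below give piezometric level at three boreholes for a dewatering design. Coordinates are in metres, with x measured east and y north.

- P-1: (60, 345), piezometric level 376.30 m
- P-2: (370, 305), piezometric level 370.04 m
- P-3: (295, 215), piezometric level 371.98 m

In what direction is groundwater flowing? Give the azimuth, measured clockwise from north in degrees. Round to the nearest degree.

078°

With h = a·x + b·y + c and P-1 as origin, the differences give:
  310·a + (-40)·b = -6.26
  235·a + (-130)·b = -4.32
Eliminate b (×(-130) and ×(-40), subtract): -30900·a = 641.000 → a = ∂h/∂x = -0.02074
Back-substitute: b = ∂h/∂y = -0.004269.
Flow direction (−∇h) has components (+0.02074 E, +0.004269 N).
Azimuth = atan2(E, N) = atan2(+0.02074, +0.004269) = 78.4° ≈ 078°.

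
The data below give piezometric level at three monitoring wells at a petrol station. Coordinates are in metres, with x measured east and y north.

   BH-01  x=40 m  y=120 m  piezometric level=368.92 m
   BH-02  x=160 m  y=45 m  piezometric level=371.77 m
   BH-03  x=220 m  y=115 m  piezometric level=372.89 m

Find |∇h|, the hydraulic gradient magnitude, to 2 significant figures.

0.022

With h = a·x + b·y + c and BH-01 as origin, the differences give:
  120·a + (-75)·b = +2.85
  180·a + (-5)·b = +3.97
Eliminate b (×(-5) and ×(-75), subtract): 12900·a = 283.500 → a = ∂h/∂x = +0.02198
Back-substitute: b = ∂h/∂y = -0.002837.
|∇h| = √(0.02198² + -0.002837²) = 0.02216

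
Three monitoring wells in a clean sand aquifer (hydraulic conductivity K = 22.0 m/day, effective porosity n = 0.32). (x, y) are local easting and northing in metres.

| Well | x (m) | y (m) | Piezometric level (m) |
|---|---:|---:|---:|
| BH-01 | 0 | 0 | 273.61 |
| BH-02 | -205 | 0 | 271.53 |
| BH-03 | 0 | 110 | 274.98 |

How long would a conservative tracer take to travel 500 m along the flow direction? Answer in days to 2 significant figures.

∂h/∂x = (271.53 − 273.61) / (-205 − 0) = +0.01015
∂h/∂y = (274.98 − 273.61) / (110 − 0) = +0.01245
|∇h| = √(0.01015² + 0.01245²) = 0.01606
Seepage velocity v = K·i/n = 22.0 × 0.01606 / 0.32 = 1.104 m/day.
t = 500 / 1.104 = 452.9 days.

450 days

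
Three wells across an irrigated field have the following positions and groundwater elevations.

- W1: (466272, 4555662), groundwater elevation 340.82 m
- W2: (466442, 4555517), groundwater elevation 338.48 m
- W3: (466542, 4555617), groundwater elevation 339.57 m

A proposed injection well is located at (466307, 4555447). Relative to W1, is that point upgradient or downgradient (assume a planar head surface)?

downgradient

Three-point gradient (reference W1): Δ to W2 = (170, -145, -2.34), Δ to W3 = (270, -45, -1.25).
∂h/∂x = -0.002411, ∂h/∂y = +0.01331 (det = 31500).
Head at (466307, 4555447) = 340.82 + (-0.002411)·(35) + (+0.01331)·(-215) = 337.87 m.
That is lower than the 340.82 m at W1, so the point is downgradient.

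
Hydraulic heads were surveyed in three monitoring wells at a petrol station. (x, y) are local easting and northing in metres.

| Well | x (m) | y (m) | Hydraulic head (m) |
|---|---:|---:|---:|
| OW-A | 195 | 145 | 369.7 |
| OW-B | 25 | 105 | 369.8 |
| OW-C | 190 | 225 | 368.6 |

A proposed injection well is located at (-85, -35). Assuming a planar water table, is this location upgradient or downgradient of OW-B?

Taking OW-A as reference: OW-B−OW-A = (-170, -40, +0.1); OW-C−OW-A = (-5, 80, -1.1).
Determinant of the coordinate differences = (-170)·80 − (-5)·(-40) = -13800.
∂h/∂x = [(+0.1)·80 − (-1.1)·(-40)] / -13800 = +0.002609
∂h/∂y = [(-170)·(-1.1) − (-5)·(+0.1)] / -13800 = -0.01359
Head at (-85, -35) = 369.7 + (+0.002609)·(-280) + (-0.01359)·(-180) = 371.42 m.
That is higher than the 369.8 m at OW-B, so the point is upgradient.

upgradient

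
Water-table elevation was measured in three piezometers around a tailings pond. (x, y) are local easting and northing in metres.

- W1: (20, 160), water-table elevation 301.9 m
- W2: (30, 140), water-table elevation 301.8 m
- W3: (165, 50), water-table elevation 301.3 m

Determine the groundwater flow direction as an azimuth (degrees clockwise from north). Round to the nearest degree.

Taking W1 as reference: W2−W1 = (10, -20, -0.1); W3−W1 = (145, -110, -0.6).
Solve a·Δx + b·Δy = Δh: det = 10·(-110) − 145·(-20) = 1800.
∂h/∂x = [(-0.1)·(-110) − (-0.6)·(-20)] / 1800 = -0.0005556
∂h/∂y = [10·(-0.6) − 145·(-0.1)] / 1800 = +0.004722
Flow direction (−∇h) has components (+0.0005556 E, -0.004722 N).
Azimuth = atan2(E, N) = atan2(+0.0005556, -0.004722) = 173.3° ≈ 173°.

173°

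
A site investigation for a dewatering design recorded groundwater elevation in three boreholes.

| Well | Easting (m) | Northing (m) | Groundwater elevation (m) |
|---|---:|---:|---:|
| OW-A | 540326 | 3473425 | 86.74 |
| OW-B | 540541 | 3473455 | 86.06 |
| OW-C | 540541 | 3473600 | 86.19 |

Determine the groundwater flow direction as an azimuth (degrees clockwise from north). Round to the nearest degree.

Taking OW-A as reference: OW-B−OW-A = (215, 30, -0.68); OW-C−OW-A = (215, 175, -0.55).
Solve a·Δx + b·Δy = Δh: det = 215·175 − 215·30 = 31175.
∂h/∂x = [(-0.68)·175 − (-0.55)·30] / 31175 = -0.003288
∂h/∂y = [215·(-0.55) − 215·(-0.68)] / 31175 = +0.0008966
Flow direction (−∇h) has components (+0.003288 E, -0.0008966 N).
Azimuth = atan2(E, N) = atan2(+0.003288, -0.0008966) = 105.3° ≈ 105°.

105°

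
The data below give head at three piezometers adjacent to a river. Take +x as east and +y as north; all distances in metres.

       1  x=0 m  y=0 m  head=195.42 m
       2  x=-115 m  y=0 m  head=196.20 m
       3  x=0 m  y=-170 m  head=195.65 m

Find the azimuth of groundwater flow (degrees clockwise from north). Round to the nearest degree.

∂h/∂x = (196.20 − 195.42) / (-115 − 0) = -0.006783
∂h/∂y = (195.65 − 195.42) / (-170 − 0) = -0.001353
Flow direction (−∇h) has components (+0.006783 E, +0.001353 N).
Azimuth = atan2(E, N) = atan2(+0.006783, +0.001353) = 78.7° ≈ 079°.

079°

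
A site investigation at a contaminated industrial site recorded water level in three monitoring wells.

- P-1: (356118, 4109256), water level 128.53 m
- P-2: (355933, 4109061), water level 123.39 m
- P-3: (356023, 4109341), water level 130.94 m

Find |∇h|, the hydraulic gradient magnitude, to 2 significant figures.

0.027

With h = a·x + b·y + c and P-1 as origin, the differences give:
  (-185)·a + (-195)·b = -5.14
  (-95)·a + 85·b = +2.41
Eliminate b (×85 and ×(-195), subtract): -34250·a = 33.050 → a = ∂h/∂x = -0.0009650
Back-substitute: b = ∂h/∂y = +0.02727.
|∇h| = √(-0.0009650² + 0.02727²) = 0.02729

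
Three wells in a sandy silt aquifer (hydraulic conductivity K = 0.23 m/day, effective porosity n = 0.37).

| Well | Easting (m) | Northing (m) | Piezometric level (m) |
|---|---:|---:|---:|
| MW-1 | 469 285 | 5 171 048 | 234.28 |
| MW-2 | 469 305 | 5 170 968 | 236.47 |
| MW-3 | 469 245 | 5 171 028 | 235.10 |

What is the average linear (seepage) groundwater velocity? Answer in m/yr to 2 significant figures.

6.7 m/yr

Taking MW-1 as reference: MW-2−MW-1 = (20, -80, +2.19); MW-3−MW-1 = (-40, -20, +0.82).
Solve a·Δx + b·Δy = Δh: det = 20·(-20) − (-40)·(-80) = -3600.
∂h/∂x = [(+2.19)·(-20) − (+0.82)·(-80)] / -3600 = -0.006056
∂h/∂y = [20·(+0.82) − (-40)·(+2.19)] / -3600 = -0.02889
|∇h| = √(-0.006056² + -0.02889²) = 0.02952
Seepage velocity v = K·i/n = 0.23 × 0.02952 / 0.37 = 0.01835 m/day = 6.702 m/yr.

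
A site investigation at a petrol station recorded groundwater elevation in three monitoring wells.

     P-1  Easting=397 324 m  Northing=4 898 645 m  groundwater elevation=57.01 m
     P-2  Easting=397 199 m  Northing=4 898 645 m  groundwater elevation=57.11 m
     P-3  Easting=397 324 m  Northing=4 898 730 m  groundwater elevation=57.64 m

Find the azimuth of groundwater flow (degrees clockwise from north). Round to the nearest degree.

∂h/∂x = (57.11 − 57.01) / (397199 − 397324) = -0.0008000
∂h/∂y = (57.64 − 57.01) / (4898730 − 4898645) = +0.007412
Flow direction (−∇h) has components (+0.0008000 E, -0.007412 N).
Azimuth = atan2(E, N) = atan2(+0.0008000, -0.007412) = 173.8° ≈ 174°.

174°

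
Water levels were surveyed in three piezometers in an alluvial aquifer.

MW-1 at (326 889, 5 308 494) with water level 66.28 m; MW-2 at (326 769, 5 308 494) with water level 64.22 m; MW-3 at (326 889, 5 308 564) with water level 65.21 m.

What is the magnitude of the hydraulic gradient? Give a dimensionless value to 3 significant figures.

0.0230

∂h/∂x = (64.22 − 66.28) / (326769 − 326889) = +0.01717
∂h/∂y = (65.21 − 66.28) / (5308564 − 5308494) = -0.01529
|∇h| = √(0.01717² + -0.01529²) = 0.02299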